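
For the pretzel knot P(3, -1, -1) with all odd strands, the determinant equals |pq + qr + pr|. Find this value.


Step 1: Compute pq + qr + pr.
pq = 3*(-1) = -3
qr = (-1)*(-1) = 1
pr = 3*(-1) = -3
pq + qr + pr = -3 + 1 + (-3) = -5
Step 2: Take absolute value.
det(P(3,-1,-1)) = |-5| = 5

5


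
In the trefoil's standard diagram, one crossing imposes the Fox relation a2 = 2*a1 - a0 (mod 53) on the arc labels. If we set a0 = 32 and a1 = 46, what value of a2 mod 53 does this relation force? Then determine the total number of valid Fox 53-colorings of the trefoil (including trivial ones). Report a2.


Step 1: Apply the given crossing relation 2*a1 - a0 - a2 = 0 (mod 53).
  a2 = 2*a1 - a0 mod 53
  a2 = 2*46 - 32 mod 53
  a2 = 92 - 32 mod 53
  a2 = 60 mod 53 = 7
Step 2: The trefoil has determinant 3.
  Number of Fox p-colorings (p prime) is p^2 if p = 3, else p.
  Since 53 does not divide 3, only trivial (constant) colorings exist.
  (So the trial a0 = 32, a1 = 46 with a0 != a1 does NOT extend to a valid coloring of the whole trefoil: the other two crossing relations require 3*(a1 - a0) = 0 (mod 53), which fails.)
  Total colorings = 53
Step 3: a2 = 7, total Fox 53-colorings = 53

7


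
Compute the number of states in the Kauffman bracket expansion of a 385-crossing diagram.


Each crossing contributes 2 choices (A-smoothing or B-smoothing).
Total states = 2^385 = 78804012392788958424558080200287227610159478540930893335896586808491443542994421222828532509769831281613255980613632

78804012392788958424558080200287227610159478540930893335896586808491443542994421222828532509769831281613255980613632


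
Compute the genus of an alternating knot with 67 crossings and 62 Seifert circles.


For alternating knots, g = (c - s + 1)/2.
= (67 - 62 + 1)/2
= 6/2 = 3

3


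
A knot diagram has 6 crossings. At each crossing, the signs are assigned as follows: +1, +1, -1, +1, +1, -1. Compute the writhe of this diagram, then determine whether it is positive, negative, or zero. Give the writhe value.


Step 1: Count positive crossings (+1).
Positive crossings: 4
Step 2: Count negative crossings (-1).
Negative crossings: 2
Step 3: Writhe = (positive) - (negative)
w = 4 - 2 = 2
Step 4: |w| = 2, and w is positive

2


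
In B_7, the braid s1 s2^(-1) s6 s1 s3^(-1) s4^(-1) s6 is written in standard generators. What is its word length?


The word length counts the number of generators (including inverses).
Listing each generator: s1, s2^(-1), s6, s1, s3^(-1), s4^(-1), s6
There are 7 generators in this braid word.

7


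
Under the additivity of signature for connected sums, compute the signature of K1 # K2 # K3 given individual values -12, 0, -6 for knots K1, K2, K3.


The signature is additive under connected sum.
signature(K1 # K2 # K3) = (-12) + (0) + (-6)
= -18

-18


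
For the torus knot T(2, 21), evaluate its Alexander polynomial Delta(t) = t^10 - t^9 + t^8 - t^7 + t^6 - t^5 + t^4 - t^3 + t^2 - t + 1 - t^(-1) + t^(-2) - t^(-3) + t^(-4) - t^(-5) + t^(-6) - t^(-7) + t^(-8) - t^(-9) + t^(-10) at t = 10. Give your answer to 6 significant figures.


Substituting t = 10 into Delta(t) = t^10 - t^9 + t^8 - t^7 + t^6 - t^5 + t^4 - t^3 + t^2 - t + 1 - t^(-1) + t^(-2) - t^(-3) + t^(-4) - t^(-5) + t^(-6) - t^(-7) + t^(-8) - t^(-9) + t^(-10):
Term values: (10000000000) + (-1000000000) + (100000000) + (-10000000) + (1000000) + (-100000) + (10000) + (-1000) + (100) + (-10) + (1) + (-0.1) + (0.01) + (-0.001) + (0.0001) + (-1e-05) + (1e-06) + (-1e-07) + (1e-08) + (-1e-09) + (1e-10)
Sum = 9090909091
Rounded to 6 significant figures: 9.09091e+09

9.09091e+09


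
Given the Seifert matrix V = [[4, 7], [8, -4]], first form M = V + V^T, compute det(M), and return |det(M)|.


Step 1: Form V + V^T where V = [[4, 7], [8, -4]]
  V^T = [[4, 8], [7, -4]]
  V + V^T = [[8, 15], [15, -8]]
Step 2: det(V + V^T) = 8*(-8) - 15*15
  = -64 - 225 = -289
Step 3: Knot determinant = |det(V + V^T)| = |-289| = 289

289


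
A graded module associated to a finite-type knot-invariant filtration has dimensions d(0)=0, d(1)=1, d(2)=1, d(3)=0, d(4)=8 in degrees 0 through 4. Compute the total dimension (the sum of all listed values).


Total dimension = d(0) + d(1) + ... + d(4)
= 0 + 1 + 1 + 0 + 8
= 10

10


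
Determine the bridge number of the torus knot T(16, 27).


The bridge number of T(p,q) is min(p,q).
min(16, 27) = 16

16


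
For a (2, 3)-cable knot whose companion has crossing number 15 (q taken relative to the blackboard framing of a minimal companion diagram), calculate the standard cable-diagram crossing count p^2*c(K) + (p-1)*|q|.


Step 1: Each of the c(K) crossings of the companion diagram becomes p*p = p^2 crossings among the p parallel strands, and each of the |q| twists s_1 s_2 ... s_(p-1) adds (p-1) crossings.
  Crossings = p^2 * c(K) + (p-1)*|q|
Step 2: = 2^2 * 15 + (2-1)*3
Step 3: = 4*15 + 1*3
Step 4: = 60 + 3 = 63

63


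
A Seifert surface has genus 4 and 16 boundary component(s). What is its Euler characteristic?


chi = 2 - 2g - b
= 2 - 2*4 - 16
= 2 - 8 - 16 = -22

-22


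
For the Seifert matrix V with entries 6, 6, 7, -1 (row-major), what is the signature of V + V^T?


Step 1: V + V^T = [[12, 13], [13, -2]]
Step 2: trace = 10, det = -193
Step 3: Discriminant = 10^2 - 4*(-193) = 872
Step 4: Eigenvalues: 19.7648, -9.76482
Step 5: Signature = (# positive eigenvalues) - (# negative eigenvalues) = 0

0


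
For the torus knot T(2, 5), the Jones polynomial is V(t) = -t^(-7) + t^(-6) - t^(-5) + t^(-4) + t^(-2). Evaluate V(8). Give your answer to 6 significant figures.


Substituting t = 8 into V(t) = -t^(-7) + t^(-6) - t^(-5) + t^(-4) + t^(-2):
  (-)t^(-7) = -4.76837e-07
  (+)t^(-6) = 3.8147e-06
  (-)t^(-5) = -3.05176e-05
  (+)t^(-4) = 0.000244141
  (+)t^(-2) = 0.015625
Sum = (-4.76837e-07) + (3.8147e-06) + (-3.05176e-05) + (0.000244141) + (0.015625)
= 0.01584196091
Rounded to 6 significant figures: 0.015842

0.015842


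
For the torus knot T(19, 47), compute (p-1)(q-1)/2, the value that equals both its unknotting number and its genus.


For a torus knot T(p,q), both the unknotting number and genus equal (p-1)(q-1)/2.
= (19-1)(47-1)/2
= 18*46/2
= 828/2 = 414

414


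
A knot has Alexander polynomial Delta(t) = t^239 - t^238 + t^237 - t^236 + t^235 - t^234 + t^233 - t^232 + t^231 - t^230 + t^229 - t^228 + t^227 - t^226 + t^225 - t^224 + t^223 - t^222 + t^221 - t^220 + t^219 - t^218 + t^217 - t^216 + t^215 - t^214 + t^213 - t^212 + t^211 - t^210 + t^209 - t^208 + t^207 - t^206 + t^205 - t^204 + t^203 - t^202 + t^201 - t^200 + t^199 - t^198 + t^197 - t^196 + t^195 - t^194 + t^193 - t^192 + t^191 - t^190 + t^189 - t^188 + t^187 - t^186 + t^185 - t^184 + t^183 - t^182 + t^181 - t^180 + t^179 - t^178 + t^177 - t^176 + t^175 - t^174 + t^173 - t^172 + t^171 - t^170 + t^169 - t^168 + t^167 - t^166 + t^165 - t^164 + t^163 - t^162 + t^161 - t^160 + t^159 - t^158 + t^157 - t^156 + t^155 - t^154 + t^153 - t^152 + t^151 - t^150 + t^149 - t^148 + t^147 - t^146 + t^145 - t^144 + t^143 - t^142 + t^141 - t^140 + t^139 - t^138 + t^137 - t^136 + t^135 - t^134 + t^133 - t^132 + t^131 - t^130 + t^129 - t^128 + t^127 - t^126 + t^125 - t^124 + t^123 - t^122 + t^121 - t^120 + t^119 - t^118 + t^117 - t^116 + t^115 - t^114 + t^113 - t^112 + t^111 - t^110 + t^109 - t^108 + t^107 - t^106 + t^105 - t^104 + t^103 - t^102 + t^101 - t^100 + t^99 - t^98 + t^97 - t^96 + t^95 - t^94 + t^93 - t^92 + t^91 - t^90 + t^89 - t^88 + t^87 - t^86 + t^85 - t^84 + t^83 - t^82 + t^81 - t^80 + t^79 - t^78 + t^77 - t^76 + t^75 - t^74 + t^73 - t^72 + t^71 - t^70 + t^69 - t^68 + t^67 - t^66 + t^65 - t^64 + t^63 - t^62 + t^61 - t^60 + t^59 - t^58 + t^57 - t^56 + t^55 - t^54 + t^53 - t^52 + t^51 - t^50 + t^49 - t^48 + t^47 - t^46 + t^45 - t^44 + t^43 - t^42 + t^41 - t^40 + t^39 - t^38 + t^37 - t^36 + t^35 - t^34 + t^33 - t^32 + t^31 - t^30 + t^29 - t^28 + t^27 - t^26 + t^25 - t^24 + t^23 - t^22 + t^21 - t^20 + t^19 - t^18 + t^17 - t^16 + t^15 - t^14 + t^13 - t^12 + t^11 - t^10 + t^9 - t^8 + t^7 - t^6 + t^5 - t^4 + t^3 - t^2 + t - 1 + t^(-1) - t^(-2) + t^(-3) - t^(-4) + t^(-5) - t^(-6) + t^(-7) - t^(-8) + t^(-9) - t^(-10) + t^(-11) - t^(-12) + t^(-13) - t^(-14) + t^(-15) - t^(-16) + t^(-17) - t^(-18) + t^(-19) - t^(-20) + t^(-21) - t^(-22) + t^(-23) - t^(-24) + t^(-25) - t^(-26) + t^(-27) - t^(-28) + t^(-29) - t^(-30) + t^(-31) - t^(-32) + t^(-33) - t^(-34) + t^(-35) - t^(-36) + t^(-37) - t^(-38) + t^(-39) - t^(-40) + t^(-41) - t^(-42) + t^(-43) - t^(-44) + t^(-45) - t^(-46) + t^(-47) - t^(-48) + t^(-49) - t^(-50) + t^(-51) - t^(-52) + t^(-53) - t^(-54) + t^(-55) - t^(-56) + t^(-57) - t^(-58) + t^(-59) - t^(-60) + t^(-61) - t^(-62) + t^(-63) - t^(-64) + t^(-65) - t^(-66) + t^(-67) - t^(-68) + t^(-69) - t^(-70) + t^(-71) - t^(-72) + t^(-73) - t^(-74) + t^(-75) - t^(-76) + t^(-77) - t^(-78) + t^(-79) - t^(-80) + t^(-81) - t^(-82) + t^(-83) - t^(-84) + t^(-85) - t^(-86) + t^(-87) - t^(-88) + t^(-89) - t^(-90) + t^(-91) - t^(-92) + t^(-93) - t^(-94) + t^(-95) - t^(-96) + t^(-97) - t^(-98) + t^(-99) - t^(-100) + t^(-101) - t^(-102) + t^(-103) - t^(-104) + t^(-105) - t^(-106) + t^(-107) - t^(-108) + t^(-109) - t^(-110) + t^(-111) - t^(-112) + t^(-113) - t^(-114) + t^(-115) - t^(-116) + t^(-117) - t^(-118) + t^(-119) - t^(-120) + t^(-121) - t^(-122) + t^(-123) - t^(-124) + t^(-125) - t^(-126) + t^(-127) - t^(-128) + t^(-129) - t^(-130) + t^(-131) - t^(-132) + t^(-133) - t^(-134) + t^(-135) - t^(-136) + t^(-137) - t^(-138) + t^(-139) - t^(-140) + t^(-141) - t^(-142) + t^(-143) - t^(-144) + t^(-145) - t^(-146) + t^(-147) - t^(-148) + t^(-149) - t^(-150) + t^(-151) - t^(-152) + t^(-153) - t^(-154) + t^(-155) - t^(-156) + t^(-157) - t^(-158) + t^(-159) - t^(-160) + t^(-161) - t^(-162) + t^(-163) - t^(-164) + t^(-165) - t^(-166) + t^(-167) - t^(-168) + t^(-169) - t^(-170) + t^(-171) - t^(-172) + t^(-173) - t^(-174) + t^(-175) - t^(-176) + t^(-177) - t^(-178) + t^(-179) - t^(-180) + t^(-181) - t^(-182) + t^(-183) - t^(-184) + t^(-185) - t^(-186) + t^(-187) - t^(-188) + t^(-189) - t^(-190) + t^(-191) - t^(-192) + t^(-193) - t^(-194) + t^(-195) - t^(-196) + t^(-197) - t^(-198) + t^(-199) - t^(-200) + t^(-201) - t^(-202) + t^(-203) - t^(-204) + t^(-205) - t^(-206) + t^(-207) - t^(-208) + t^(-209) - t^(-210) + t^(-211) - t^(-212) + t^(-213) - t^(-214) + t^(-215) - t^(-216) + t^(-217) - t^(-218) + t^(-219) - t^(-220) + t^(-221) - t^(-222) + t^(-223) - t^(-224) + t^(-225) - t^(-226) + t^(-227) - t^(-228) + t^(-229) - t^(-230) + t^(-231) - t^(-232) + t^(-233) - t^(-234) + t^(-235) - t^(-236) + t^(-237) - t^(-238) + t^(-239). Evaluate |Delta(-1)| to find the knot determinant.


Step 1: The polynomial has 479 terms with alternating signs, exponents from 239 down to -239.
Step 2: Substitute t = -1. The i-th term has coefficient (-1)^i and exponent (m-i),
  so its value is (-1)^i * (-1)^(m-i) = (-1)^m = -1 for every i.
Step 3: All 479 terms equal -1, so Delta(-1) = 479 * (-1) = -479
Step 4: |Delta(-1)| = 479

479


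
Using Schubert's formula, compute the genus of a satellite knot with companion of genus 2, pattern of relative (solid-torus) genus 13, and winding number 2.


Schubert: g(satellite) = g_rel(pattern) + |winding| * g(companion),
where g_rel(pattern) is the genus of the pattern relative to the solid torus.
= 13 + 2 * 2
= 13 + 4 = 17

17


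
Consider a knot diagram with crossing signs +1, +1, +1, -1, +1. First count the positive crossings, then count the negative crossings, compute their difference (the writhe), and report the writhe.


Step 1: Count positive crossings (+1).
Positive crossings: 4
Step 2: Count negative crossings (-1).
Negative crossings: 1
Step 3: Writhe = (positive) - (negative)
w = 4 - 1 = 3
Step 4: |w| = 3, and w is positive

3


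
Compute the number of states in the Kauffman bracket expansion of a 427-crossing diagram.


Each crossing contributes 2 choices (A-smoothing or B-smoothing).
Total states = 2^427 = 346583711765101857447301773017885462929554634421977071896309947576827663475703202879996800763017447262173901370175446478621769728

346583711765101857447301773017885462929554634421977071896309947576827663475703202879996800763017447262173901370175446478621769728


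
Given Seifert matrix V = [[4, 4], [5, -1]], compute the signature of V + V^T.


Step 1: V + V^T = [[8, 9], [9, -2]]
Step 2: trace = 6, det = -97
Step 3: Discriminant = 6^2 - 4*(-97) = 424
Step 4: Eigenvalues: 13.2956, -7.29563
Step 5: Signature = (# positive eigenvalues) - (# negative eigenvalues) = 0

0


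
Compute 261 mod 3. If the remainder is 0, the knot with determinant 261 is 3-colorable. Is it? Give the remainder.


Step 1: A knot is p-colorable if and only if p divides its determinant.
Step 2: Compute 261 mod 3.
261 = 87 * 3 + 0
Step 3: 261 mod 3 = 0
Step 4: The knot is 3-colorable: yes

0


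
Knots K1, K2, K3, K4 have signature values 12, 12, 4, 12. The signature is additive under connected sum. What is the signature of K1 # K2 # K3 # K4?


The signature is additive under connected sum.
signature(K1 # K2 # K3 # K4) = (12) + (12) + (4) + (12)
= 40

40


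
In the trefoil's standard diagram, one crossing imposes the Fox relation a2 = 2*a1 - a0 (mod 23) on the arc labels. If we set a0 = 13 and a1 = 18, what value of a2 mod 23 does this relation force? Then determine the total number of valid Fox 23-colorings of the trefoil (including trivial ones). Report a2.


Step 1: Apply the given crossing relation 2*a1 - a0 - a2 = 0 (mod 23).
  a2 = 2*a1 - a0 mod 23
  a2 = 2*18 - 13 mod 23
  a2 = 36 - 13 mod 23
  a2 = 23 mod 23 = 0
Step 2: The trefoil has determinant 3.
  Number of Fox p-colorings (p prime) is p^2 if p = 3, else p.
  Since 23 does not divide 3, only trivial (constant) colorings exist.
  (So the trial a0 = 13, a1 = 18 with a0 != a1 does NOT extend to a valid coloring of the whole trefoil: the other two crossing relations require 3*(a1 - a0) = 0 (mod 23), which fails.)
  Total colorings = 23
Step 3: a2 = 0, total Fox 23-colorings = 23

0


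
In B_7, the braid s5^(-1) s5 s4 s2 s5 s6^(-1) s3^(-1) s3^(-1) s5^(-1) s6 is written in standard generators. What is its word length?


The word length counts the number of generators (including inverses).
Listing each generator: s5^(-1), s5, s4, s2, s5, s6^(-1), s3^(-1), s3^(-1), s5^(-1), s6
There are 10 generators in this braid word.

10


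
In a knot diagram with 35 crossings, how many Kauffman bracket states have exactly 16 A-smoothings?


We choose which 16 of 35 crossings get A-smoothings.
C(35, 16) = 35! / (16! * 19!)
= 4059928950

4059928950


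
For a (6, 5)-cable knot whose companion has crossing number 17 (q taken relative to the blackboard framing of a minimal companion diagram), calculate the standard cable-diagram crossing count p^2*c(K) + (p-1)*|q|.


Step 1: Each of the c(K) crossings of the companion diagram becomes p*p = p^2 crossings among the p parallel strands, and each of the |q| twists s_1 s_2 ... s_(p-1) adds (p-1) crossings.
  Crossings = p^2 * c(K) + (p-1)*|q|
Step 2: = 6^2 * 17 + (6-1)*5
Step 3: = 36*17 + 5*5
Step 4: = 612 + 25 = 637

637


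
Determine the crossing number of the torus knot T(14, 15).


For a torus knot T(p, q) with gcd(p,q)=1,
the crossing number is min(p*(q-1), q*(p-1)).
p*(q-1) = 14*14 = 196
q*(p-1) = 15*13 = 195
min(196, 195) = 195

195


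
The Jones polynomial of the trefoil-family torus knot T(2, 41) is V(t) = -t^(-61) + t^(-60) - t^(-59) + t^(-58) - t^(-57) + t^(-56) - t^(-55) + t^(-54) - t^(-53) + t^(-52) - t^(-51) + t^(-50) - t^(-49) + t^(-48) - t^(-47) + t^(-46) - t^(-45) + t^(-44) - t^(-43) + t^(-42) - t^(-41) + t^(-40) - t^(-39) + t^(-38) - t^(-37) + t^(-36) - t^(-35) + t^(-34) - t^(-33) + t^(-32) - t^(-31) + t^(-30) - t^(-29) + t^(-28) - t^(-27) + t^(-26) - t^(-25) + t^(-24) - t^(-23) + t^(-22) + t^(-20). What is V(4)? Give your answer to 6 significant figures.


Substituting t = 4 into V(t) = -t^(-61) + t^(-60) - t^(-59) + t^(-58) - t^(-57) + t^(-56) - t^(-55) + t^(-54) - t^(-53) + t^(-52) - t^(-51) + t^(-50) - t^(-49) + t^(-48) - t^(-47) + t^(-46) - t^(-45) + t^(-44) - t^(-43) + t^(-42) - t^(-41) + t^(-40) - t^(-39) + t^(-38) - t^(-37) + t^(-36) - t^(-35) + t^(-34) - t^(-33) + t^(-32) - t^(-31) + t^(-30) - t^(-29) + t^(-28) - t^(-27) + t^(-26) - t^(-25) + t^(-24) - t^(-23) + t^(-22) + t^(-20):
  (-)t^(-61) = -1.88079e-37
  (+)t^(-60) = 7.52316e-37
  (-)t^(-59) = -3.00927e-36
  (+)t^(-58) = 1.20371e-35
  (-)t^(-57) = -4.81482e-35
  (+)t^(-56) = 1.92593e-34
  (-)t^(-55) = -7.70372e-34
  (+)t^(-54) = 3.08149e-33
  (-)t^(-53) = -1.2326e-32
  (+)t^(-52) = 4.93038e-32
  (-)t^(-51) = -1.97215e-31
  (+)t^(-50) = 7.88861e-31
  (-)t^(-49) = -3.15544e-30
  (+)t^(-48) = 1.26218e-29
  (-)t^(-47) = -5.04871e-29
  (+)t^(-46) = 2.01948e-28
  (-)t^(-45) = -8.07794e-28
  (+)t^(-44) = 3.23117e-27
  (-)t^(-43) = -1.29247e-26
  (+)t^(-42) = 5.16988e-26
  (-)t^(-41) = -2.06795e-25
  (+)t^(-40) = 8.27181e-25
  (-)t^(-39) = -3.30872e-24
  (+)t^(-38) = 1.32349e-23
  (-)t^(-37) = -5.29396e-23
  (+)t^(-36) = 2.11758e-22
  (-)t^(-35) = -8.47033e-22
  (+)t^(-34) = 3.38813e-21
  (-)t^(-33) = -1.35525e-20
  (+)t^(-32) = 5.42101e-20
  (-)t^(-31) = -2.1684e-19
  (+)t^(-30) = 8.67362e-19
  (-)t^(-29) = -3.46945e-18
  (+)t^(-28) = 1.38778e-17
  (-)t^(-27) = -5.55112e-17
  (+)t^(-26) = 2.22045e-16
  (-)t^(-25) = -8.88178e-16
  (+)t^(-24) = 3.55271e-15
  (-)t^(-23) = -1.42109e-14
  (+)t^(-22) = 5.68434e-14
  (+)t^(-20) = 9.09495e-13
Sum = (-1.88079e-37) + (7.52316e-37) + (-3.00927e-36) + (1.20371e-35) + (-4.81482e-35) + (1.92593e-34) + (-7.70372e-34) + (3.08149e-33) + (-1.2326e-32) + (4.93038e-32) + (-1.97215e-31) + (7.88861e-31) + (-3.15544e-30) + (1.26218e-29) + (-5.04871e-29) + (2.01948e-28) + (-8.07794e-28) + (3.23117e-27) + (-1.29247e-26) + (5.16988e-26) + (-2.06795e-25) + (8.27181e-25) + (-3.30872e-24) + (1.32349e-23) + (-5.29396e-23) + (2.11758e-22) + (-8.47033e-22) + (3.38813e-21) + (-1.35525e-20) + (5.42101e-20) + (-2.1684e-19) + (8.67362e-19) + (-3.46945e-18) + (1.38778e-17) + (-5.55112e-17) + (2.22045e-16) + (-8.88178e-16) + (3.55271e-15) + (-1.42109e-14) + (5.68434e-14) + (9.09495e-13)
= 9.549694369e-13
Rounded to 6 significant figures: 9.54969e-13

9.54969e-13


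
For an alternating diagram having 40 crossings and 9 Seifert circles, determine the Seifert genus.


For alternating knots, g = (c - s + 1)/2.
= (40 - 9 + 1)/2
= 32/2 = 16

16


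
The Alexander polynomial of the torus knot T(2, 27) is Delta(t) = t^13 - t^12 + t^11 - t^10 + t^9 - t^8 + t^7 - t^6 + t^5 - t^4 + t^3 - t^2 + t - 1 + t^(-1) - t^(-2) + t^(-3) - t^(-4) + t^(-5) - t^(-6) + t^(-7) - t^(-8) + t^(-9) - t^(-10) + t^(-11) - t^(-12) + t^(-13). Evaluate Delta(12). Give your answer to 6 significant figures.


Substituting t = 12 into Delta(t) = t^13 - t^12 + t^11 - t^10 + t^9 - t^8 + t^7 - t^6 + t^5 - t^4 + t^3 - t^2 + t - 1 + t^(-1) - t^(-2) + t^(-3) - t^(-4) + t^(-5) - t^(-6) + t^(-7) - t^(-8) + t^(-9) - t^(-10) + t^(-11) - t^(-12) + t^(-13):
Term values: (106993205379072) + (-8916100448256) + (743008370688) + (-61917364224) + (5159780352) + (-429981696) + (35831808) + (-2985984) + (248832) + (-20736) + (1728) + (-144) + (12) + (-1) + (0.0833333) + (-0.00694444) + (0.000578704) + (-4.82253e-05) + (4.01878e-06) + (-3.34898e-07) + (2.79082e-08) + (-2.32568e-09) + (1.93807e-10) + (-1.61506e-11) + (1.34588e-12) + (-1.12157e-13) + (9.34639e-15)
Sum = 9.876295881e+13
Rounded to 6 significant figures: 9.8763e+13

9.8763e+13


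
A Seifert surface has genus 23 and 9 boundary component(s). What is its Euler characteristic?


chi = 2 - 2g - b
= 2 - 2*23 - 9
= 2 - 46 - 9 = -53

-53


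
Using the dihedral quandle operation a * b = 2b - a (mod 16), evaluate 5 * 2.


5 * 2 = 2*2 - 5 mod 16
= 4 - 5 mod 16
= -1 mod 16 = 15

15


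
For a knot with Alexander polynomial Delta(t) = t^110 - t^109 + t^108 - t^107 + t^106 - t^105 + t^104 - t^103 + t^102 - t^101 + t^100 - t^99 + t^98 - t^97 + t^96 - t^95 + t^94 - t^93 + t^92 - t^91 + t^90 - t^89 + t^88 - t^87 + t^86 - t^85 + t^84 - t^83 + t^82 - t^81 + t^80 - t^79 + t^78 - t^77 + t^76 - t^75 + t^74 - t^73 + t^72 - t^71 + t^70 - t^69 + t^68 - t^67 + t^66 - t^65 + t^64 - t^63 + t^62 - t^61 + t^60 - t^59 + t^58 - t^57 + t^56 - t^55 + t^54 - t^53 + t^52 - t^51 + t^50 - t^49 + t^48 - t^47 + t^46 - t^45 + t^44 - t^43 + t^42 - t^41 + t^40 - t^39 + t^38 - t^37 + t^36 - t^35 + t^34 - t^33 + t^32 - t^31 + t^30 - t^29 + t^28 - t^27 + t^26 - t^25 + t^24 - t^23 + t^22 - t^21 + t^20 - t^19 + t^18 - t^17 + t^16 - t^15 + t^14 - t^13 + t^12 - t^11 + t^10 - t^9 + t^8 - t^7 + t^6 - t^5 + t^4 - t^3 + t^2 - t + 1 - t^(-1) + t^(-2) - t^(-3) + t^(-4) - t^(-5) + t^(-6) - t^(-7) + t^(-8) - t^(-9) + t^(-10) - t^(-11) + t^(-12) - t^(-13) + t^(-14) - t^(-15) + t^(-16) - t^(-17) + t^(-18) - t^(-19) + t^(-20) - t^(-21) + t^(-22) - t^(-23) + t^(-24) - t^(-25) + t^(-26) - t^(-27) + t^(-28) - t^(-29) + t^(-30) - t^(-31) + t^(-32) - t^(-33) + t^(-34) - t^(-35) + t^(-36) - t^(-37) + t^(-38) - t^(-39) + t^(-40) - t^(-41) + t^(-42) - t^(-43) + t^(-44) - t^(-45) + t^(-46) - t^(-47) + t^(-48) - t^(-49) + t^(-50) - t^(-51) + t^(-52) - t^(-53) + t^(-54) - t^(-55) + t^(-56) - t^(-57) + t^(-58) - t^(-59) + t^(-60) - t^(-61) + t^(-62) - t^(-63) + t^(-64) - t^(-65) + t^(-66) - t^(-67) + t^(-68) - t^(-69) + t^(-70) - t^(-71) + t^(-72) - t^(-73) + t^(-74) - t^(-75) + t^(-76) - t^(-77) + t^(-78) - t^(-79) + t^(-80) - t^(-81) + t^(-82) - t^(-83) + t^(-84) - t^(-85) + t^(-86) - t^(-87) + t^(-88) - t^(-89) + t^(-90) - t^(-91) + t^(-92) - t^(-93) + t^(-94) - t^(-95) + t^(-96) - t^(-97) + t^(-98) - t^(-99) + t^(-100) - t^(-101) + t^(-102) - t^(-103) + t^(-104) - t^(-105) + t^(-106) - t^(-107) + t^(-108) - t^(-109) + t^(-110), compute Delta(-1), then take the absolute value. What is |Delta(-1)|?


Step 1: The polynomial has 221 terms with alternating signs, exponents from 110 down to -110.
Step 2: Substitute t = -1. The i-th term has coefficient (-1)^i and exponent (m-i),
  so its value is (-1)^i * (-1)^(m-i) = (-1)^m = 1 for every i.
Step 3: All 221 terms equal 1, so Delta(-1) = 221 * (1) = 221
Step 4: |Delta(-1)| = 221

221


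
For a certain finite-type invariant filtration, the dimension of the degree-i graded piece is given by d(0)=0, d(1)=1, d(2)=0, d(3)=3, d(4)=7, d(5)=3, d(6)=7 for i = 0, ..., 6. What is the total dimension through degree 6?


Total dimension = d(0) + d(1) + ... + d(6)
= 0 + 1 + 0 + 3 + 7 + 3 + 7
= 21

21


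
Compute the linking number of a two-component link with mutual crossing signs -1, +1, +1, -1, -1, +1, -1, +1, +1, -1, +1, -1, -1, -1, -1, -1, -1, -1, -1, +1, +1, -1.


Step 1: Count positive crossings: 8
Step 2: Count negative crossings: 14
Step 3: Sum of signs = 8 - 14 = -6
Step 4: Linking number = sum/2 = -6/2 = -3

-3


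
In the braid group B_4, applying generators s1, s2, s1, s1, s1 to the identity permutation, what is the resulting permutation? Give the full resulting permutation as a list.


Starting with identity [1, 2, 3, 4].
Apply generators in sequence:
  After s1: [2, 1, 3, 4]
  After s2: [2, 3, 1, 4]
  After s1: [3, 2, 1, 4]
  After s1: [2, 3, 1, 4]
  After s1: [3, 2, 1, 4]
Final permutation: [3, 2, 1, 4]

[3, 2, 1, 4]


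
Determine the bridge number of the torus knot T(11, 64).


The bridge number of T(p,q) is min(p,q).
min(11, 64) = 11

11


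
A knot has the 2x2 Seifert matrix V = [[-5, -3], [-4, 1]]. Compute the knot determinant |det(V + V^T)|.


Step 1: Form V + V^T where V = [[-5, -3], [-4, 1]]
  V^T = [[-5, -4], [-3, 1]]
  V + V^T = [[-10, -7], [-7, 2]]
Step 2: det(V + V^T) = (-10)*2 - (-7)*(-7)
  = -20 - 49 = -69
Step 3: Knot determinant = |det(V + V^T)| = |-69| = 69

69


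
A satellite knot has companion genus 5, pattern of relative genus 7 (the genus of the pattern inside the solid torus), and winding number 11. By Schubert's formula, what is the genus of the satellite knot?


Schubert: g(satellite) = g_rel(pattern) + |winding| * g(companion),
where g_rel(pattern) is the genus of the pattern relative to the solid torus.
= 7 + 11 * 5
= 7 + 55 = 62

62


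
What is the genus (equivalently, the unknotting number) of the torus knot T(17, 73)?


For a torus knot T(p,q), both the unknotting number and genus equal (p-1)(q-1)/2.
= (17-1)(73-1)/2
= 16*72/2
= 1152/2 = 576

576


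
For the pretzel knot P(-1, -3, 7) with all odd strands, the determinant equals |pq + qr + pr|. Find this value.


Step 1: Compute pq + qr + pr.
pq = (-1)*(-3) = 3
qr = (-3)*7 = -21
pr = (-1)*7 = -7
pq + qr + pr = 3 + (-21) + (-7) = -25
Step 2: Take absolute value.
det(P(-1,-3,7)) = |-25| = 25

25


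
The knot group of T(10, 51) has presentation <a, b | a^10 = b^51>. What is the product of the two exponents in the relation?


The relation is a^10 = b^51.
Product of exponents = 10 * 51
= 510

510


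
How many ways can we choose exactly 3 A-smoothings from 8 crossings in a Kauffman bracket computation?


We choose which 3 of 8 crossings get A-smoothings.
C(8, 3) = 8! / (3! * 5!)
= 56

56


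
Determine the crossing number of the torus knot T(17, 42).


For a torus knot T(p, q) with gcd(p,q)=1,
the crossing number is min(p*(q-1), q*(p-1)).
p*(q-1) = 17*41 = 697
q*(p-1) = 42*16 = 672
min(697, 672) = 672

672


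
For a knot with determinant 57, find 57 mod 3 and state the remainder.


Step 1: A knot is p-colorable if and only if p divides its determinant.
Step 2: Compute 57 mod 3.
57 = 19 * 3 + 0
Step 3: 57 mod 3 = 0
Step 4: The knot is 3-colorable: yes

0


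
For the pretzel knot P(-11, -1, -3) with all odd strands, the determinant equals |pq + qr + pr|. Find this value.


Step 1: Compute pq + qr + pr.
pq = (-11)*(-1) = 11
qr = (-1)*(-3) = 3
pr = (-11)*(-3) = 33
pq + qr + pr = 11 + 3 + 33 = 47
Step 2: Take absolute value.
det(P(-11,-1,-3)) = |47| = 47

47


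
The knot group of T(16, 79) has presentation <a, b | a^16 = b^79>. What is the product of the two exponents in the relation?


The relation is a^16 = b^79.
Product of exponents = 16 * 79
= 1264

1264


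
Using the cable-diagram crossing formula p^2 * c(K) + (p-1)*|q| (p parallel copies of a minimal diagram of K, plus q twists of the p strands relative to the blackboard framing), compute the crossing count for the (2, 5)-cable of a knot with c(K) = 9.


Step 1: Each of the c(K) crossings of the companion diagram becomes p*p = p^2 crossings among the p parallel strands, and each of the |q| twists s_1 s_2 ... s_(p-1) adds (p-1) crossings.
  Crossings = p^2 * c(K) + (p-1)*|q|
Step 2: = 2^2 * 9 + (2-1)*5
Step 3: = 4*9 + 1*5
Step 4: = 36 + 5 = 41

41


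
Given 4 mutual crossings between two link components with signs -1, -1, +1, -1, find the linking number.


Step 1: Count positive crossings: 1
Step 2: Count negative crossings: 3
Step 3: Sum of signs = 1 - 3 = -2
Step 4: Linking number = sum/2 = -2/2 = -1

-1


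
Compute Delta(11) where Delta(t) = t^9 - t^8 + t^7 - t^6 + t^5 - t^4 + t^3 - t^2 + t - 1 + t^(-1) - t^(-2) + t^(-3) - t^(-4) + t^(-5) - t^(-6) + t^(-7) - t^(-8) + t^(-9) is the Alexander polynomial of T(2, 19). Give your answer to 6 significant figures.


Substituting t = 11 into Delta(t) = t^9 - t^8 + t^7 - t^6 + t^5 - t^4 + t^3 - t^2 + t - 1 + t^(-1) - t^(-2) + t^(-3) - t^(-4) + t^(-5) - t^(-6) + t^(-7) - t^(-8) + t^(-9):
Term values: (2357947691) + (-214358881) + (19487171) + (-1771561) + (161051) + (-14641) + (1331) + (-121) + (11) + (-1) + (0.0909091) + (-0.00826446) + (0.000751315) + (-6.83013e-05) + (6.20921e-06) + (-5.64474e-07) + (5.13158e-08) + (-4.66507e-09) + (4.24098e-10)
Sum = 2161452050
Rounded to 6 significant figures: 2.16145e+09

2.16145e+09


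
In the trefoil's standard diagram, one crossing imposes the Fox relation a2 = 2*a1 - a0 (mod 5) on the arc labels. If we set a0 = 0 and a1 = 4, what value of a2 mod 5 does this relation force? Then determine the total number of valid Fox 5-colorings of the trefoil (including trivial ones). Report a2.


Step 1: Apply the given crossing relation 2*a1 - a0 - a2 = 0 (mod 5).
  a2 = 2*a1 - a0 mod 5
  a2 = 2*4 - 0 mod 5
  a2 = 8 - 0 mod 5
  a2 = 8 mod 5 = 3
Step 2: The trefoil has determinant 3.
  Number of Fox p-colorings (p prime) is p^2 if p = 3, else p.
  Since 5 does not divide 3, only trivial (constant) colorings exist.
  (So the trial a0 = 0, a1 = 4 with a0 != a1 does NOT extend to a valid coloring of the whole trefoil: the other two crossing relations require 3*(a1 - a0) = 0 (mod 5), which fails.)
  Total colorings = 5
Step 3: a2 = 3, total Fox 5-colorings = 5

3


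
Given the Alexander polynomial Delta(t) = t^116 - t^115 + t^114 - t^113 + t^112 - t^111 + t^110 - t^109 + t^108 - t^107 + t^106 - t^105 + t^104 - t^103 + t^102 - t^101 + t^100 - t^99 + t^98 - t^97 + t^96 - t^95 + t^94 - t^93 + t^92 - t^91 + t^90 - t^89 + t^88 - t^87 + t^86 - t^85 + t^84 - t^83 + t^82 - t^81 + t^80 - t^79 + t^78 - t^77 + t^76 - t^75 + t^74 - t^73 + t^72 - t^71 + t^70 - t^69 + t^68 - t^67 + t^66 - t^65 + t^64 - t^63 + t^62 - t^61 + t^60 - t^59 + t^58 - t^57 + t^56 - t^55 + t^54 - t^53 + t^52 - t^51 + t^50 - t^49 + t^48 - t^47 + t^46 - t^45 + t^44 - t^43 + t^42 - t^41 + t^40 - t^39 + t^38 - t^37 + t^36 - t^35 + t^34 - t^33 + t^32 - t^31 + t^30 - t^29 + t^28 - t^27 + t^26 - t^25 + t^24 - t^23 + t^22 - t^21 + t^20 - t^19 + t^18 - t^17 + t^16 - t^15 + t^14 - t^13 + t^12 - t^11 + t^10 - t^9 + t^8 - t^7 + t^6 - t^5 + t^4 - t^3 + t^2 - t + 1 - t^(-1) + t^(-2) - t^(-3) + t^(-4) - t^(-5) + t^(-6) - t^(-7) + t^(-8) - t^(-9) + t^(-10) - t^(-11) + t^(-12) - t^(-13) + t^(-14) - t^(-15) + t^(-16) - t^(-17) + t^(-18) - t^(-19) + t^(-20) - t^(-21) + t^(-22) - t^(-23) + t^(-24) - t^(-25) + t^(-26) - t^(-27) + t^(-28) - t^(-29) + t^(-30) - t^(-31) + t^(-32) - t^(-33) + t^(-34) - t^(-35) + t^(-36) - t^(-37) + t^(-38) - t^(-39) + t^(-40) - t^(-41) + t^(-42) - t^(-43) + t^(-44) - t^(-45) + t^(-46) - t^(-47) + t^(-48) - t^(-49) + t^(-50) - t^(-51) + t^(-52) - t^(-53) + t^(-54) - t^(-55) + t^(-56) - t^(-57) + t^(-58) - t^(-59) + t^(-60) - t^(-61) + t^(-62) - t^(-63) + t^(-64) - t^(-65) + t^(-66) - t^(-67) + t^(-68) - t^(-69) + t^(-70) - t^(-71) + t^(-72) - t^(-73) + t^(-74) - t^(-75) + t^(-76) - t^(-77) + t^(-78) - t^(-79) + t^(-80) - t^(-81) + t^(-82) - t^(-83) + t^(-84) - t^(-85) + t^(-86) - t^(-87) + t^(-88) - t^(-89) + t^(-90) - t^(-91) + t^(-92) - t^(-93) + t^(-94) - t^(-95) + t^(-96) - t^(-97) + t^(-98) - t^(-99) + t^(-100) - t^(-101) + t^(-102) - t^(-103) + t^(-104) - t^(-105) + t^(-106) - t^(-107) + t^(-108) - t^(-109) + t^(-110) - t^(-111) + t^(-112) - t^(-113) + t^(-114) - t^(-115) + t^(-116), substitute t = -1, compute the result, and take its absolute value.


Step 1: The polynomial has 233 terms with alternating signs, exponents from 116 down to -116.
Step 2: Substitute t = -1. The i-th term has coefficient (-1)^i and exponent (m-i),
  so its value is (-1)^i * (-1)^(m-i) = (-1)^m = 1 for every i.
Step 3: All 233 terms equal 1, so Delta(-1) = 233 * (1) = 233
Step 4: |Delta(-1)| = 233

233


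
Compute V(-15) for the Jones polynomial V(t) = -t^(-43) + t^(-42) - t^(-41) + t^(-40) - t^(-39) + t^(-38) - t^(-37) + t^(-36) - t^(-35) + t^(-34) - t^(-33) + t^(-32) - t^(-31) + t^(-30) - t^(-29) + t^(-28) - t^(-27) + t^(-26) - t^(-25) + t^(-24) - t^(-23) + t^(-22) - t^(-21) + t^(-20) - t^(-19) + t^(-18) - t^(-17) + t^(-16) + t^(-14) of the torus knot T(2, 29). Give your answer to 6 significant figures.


Substituting t = -15 into V(t) = -t^(-43) + t^(-42) - t^(-41) + t^(-40) - t^(-39) + t^(-38) - t^(-37) + t^(-36) - t^(-35) + t^(-34) - t^(-33) + t^(-32) - t^(-31) + t^(-30) - t^(-29) + t^(-28) - t^(-27) + t^(-26) - t^(-25) + t^(-24) - t^(-23) + t^(-22) - t^(-21) + t^(-20) - t^(-19) + t^(-18) - t^(-17) + t^(-16) + t^(-14):
  (-)t^(-43) = 2.67964e-51
  (+)t^(-42) = 4.01945e-50
  (-)t^(-41) = 6.02918e-49
  (+)t^(-40) = 9.04377e-48
  (-)t^(-39) = 1.35657e-46
  (+)t^(-38) = 2.03485e-45
  (-)t^(-37) = 3.05227e-44
  (+)t^(-36) = 4.57841e-43
  (-)t^(-35) = 6.86761e-42
  (+)t^(-34) = 1.03014e-40
  (-)t^(-33) = 1.54521e-39
  (+)t^(-32) = 2.31782e-38
  (-)t^(-31) = 3.47673e-37
  (+)t^(-30) = 5.2151e-36
  (-)t^(-29) = 7.82264e-35
  (+)t^(-28) = 1.1734e-33
  (-)t^(-27) = 1.76009e-32
  (+)t^(-26) = 2.64014e-31
  (-)t^(-25) = 3.96021e-30
  (+)t^(-24) = 5.94032e-29
  (-)t^(-23) = 8.91048e-28
  (+)t^(-22) = 1.33657e-26
  (-)t^(-21) = 2.00486e-25
  (+)t^(-20) = 3.00729e-24
  (-)t^(-19) = 4.51093e-23
  (+)t^(-18) = 6.76639e-22
  (-)t^(-17) = 1.01496e-20
  (+)t^(-16) = 1.52244e-19
  (+)t^(-14) = 3.42549e-17
Sum = (2.67964e-51) + (4.01945e-50) + (6.02918e-49) + (9.04377e-48) + (1.35657e-46) + (2.03485e-45) + (3.05227e-44) + (4.57841e-43) + (6.86761e-42) + (1.03014e-40) + (1.54521e-39) + (2.31782e-38) + (3.47673e-37) + (5.2151e-36) + (7.82264e-35) + (1.1734e-33) + (1.76009e-32) + (2.64014e-31) + (3.96021e-30) + (5.94032e-29) + (8.91048e-28) + (1.33657e-26) + (2.00486e-25) + (3.00729e-24) + (4.51093e-23) + (6.76639e-22) + (1.01496e-20) + (1.52244e-19) + (3.42549e-17)
= 3.441799235e-17
Rounded to 6 significant figures: 3.4418e-17

3.4418e-17


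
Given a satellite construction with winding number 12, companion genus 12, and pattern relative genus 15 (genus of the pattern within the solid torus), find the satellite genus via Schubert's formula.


Schubert: g(satellite) = g_rel(pattern) + |winding| * g(companion),
where g_rel(pattern) is the genus of the pattern relative to the solid torus.
= 15 + 12 * 12
= 15 + 144 = 159

159


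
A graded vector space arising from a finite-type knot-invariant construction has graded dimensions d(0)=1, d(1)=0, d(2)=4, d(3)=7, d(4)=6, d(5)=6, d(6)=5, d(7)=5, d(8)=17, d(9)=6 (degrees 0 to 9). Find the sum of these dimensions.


Total dimension = d(0) + d(1) + ... + d(9)
= 1 + 0 + 4 + 7 + 6 + 6 + 5 + 5 + 17 + 6
= 57

57


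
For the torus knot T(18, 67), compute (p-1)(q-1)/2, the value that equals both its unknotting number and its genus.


For a torus knot T(p,q), both the unknotting number and genus equal (p-1)(q-1)/2.
= (18-1)(67-1)/2
= 17*66/2
= 1122/2 = 561

561


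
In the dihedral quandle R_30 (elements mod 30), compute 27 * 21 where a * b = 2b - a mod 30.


27 * 21 = 2*21 - 27 mod 30
= 42 - 27 mod 30
= 15 mod 30 = 15

15


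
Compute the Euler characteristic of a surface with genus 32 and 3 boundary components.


chi = 2 - 2g - b
= 2 - 2*32 - 3
= 2 - 64 - 3 = -65

-65


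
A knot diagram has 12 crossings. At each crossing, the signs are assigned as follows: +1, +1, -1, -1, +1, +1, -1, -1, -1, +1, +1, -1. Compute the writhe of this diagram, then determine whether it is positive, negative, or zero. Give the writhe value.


Step 1: Count positive crossings (+1).
Positive crossings: 6
Step 2: Count negative crossings (-1).
Negative crossings: 6
Step 3: Writhe = (positive) - (negative)
w = 6 - 6 = 0
Step 4: |w| = 0, and w is zero

0


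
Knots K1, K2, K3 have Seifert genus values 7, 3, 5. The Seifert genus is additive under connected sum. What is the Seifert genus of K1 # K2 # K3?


The Seifert genus is additive under connected sum.
Seifert genus(K1 # K2 # K3) = (7) + (3) + (5)
= 15

15


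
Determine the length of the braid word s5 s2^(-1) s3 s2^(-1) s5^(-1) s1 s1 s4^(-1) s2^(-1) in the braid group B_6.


The word length counts the number of generators (including inverses).
Listing each generator: s5, s2^(-1), s3, s2^(-1), s5^(-1), s1, s1, s4^(-1), s2^(-1)
There are 9 generators in this braid word.

9


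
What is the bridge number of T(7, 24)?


The bridge number of T(p,q) is min(p,q).
min(7, 24) = 7

7


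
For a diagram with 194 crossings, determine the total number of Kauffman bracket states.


Each crossing contributes 2 choices (A-smoothing or B-smoothing).
Total states = 2^194 = 25108406941546723055343157692830665664409421777856138051584

25108406941546723055343157692830665664409421777856138051584


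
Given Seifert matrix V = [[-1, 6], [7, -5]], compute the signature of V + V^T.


Step 1: V + V^T = [[-2, 13], [13, -10]]
Step 2: trace = -12, det = -149
Step 3: Discriminant = (-12)^2 - 4*(-149) = 740
Step 4: Eigenvalues: 7.60147, -19.6015
Step 5: Signature = (# positive eigenvalues) - (# negative eigenvalues) = 0

0


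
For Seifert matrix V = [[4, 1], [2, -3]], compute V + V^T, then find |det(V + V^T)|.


Step 1: Form V + V^T where V = [[4, 1], [2, -3]]
  V^T = [[4, 2], [1, -3]]
  V + V^T = [[8, 3], [3, -6]]
Step 2: det(V + V^T) = 8*(-6) - 3*3
  = -48 - 9 = -57
Step 3: Knot determinant = |det(V + V^T)| = |-57| = 57

57


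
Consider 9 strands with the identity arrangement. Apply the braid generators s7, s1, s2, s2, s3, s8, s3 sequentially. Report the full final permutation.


Starting with identity [1, 2, 3, 4, 5, 6, 7, 8, 9].
Apply generators in sequence:
  After s7: [1, 2, 3, 4, 5, 6, 8, 7, 9]
  After s1: [2, 1, 3, 4, 5, 6, 8, 7, 9]
  After s2: [2, 3, 1, 4, 5, 6, 8, 7, 9]
  After s2: [2, 1, 3, 4, 5, 6, 8, 7, 9]
  After s3: [2, 1, 4, 3, 5, 6, 8, 7, 9]
  After s8: [2, 1, 4, 3, 5, 6, 8, 9, 7]
  After s3: [2, 1, 3, 4, 5, 6, 8, 9, 7]
Final permutation: [2, 1, 3, 4, 5, 6, 8, 9, 7]

[2, 1, 3, 4, 5, 6, 8, 9, 7]


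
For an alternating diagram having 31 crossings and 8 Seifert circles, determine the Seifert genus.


For alternating knots, g = (c - s + 1)/2.
= (31 - 8 + 1)/2
= 24/2 = 12

12


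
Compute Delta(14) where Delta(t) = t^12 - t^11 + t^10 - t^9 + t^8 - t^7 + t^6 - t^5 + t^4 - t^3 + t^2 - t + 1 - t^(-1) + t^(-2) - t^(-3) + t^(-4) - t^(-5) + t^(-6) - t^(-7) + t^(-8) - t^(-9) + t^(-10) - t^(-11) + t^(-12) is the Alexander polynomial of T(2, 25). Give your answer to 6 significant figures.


Substituting t = 14 into Delta(t) = t^12 - t^11 + t^10 - t^9 + t^8 - t^7 + t^6 - t^5 + t^4 - t^3 + t^2 - t + 1 - t^(-1) + t^(-2) - t^(-3) + t^(-4) - t^(-5) + t^(-6) - t^(-7) + t^(-8) - t^(-9) + t^(-10) - t^(-11) + t^(-12):
Term values: (56693912375296) + (-4049565169664) + (289254654976) + (-20661046784) + (1475789056) + (-105413504) + (7529536) + (-537824) + (38416) + (-2744) + (196) + (-14) + (1) + (-0.0714286) + (0.00510204) + (-0.000364431) + (2.60308e-05) + (-1.85934e-06) + (1.3281e-07) + (-9.48645e-09) + (6.77604e-10) + (-4.84003e-11) + (3.45716e-12) + (-2.4694e-13) + (1.76386e-14)
Sum = 5.291431822e+13
Rounded to 6 significant figures: 5.29143e+13

5.29143e+13


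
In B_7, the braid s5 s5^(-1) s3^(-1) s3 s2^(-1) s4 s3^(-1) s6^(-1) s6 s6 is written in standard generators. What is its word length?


The word length counts the number of generators (including inverses).
Listing each generator: s5, s5^(-1), s3^(-1), s3, s2^(-1), s4, s3^(-1), s6^(-1), s6, s6
There are 10 generators in this braid word.

10


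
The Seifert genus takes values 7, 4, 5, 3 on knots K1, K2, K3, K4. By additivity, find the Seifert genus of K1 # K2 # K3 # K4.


The Seifert genus is additive under connected sum.
Seifert genus(K1 # K2 # K3 # K4) = (7) + (4) + (5) + (3)
= 19

19


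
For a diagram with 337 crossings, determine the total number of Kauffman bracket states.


Each crossing contributes 2 choices (A-smoothing or B-smoothing).
Total states = 2^337 = 279968092772225526319680285071055534765205687154331191862498637620473983897520118172609686658950889472

279968092772225526319680285071055534765205687154331191862498637620473983897520118172609686658950889472


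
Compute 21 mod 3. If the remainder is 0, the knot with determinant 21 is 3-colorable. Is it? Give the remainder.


Step 1: A knot is p-colorable if and only if p divides its determinant.
Step 2: Compute 21 mod 3.
21 = 7 * 3 + 0
Step 3: 21 mod 3 = 0
Step 4: The knot is 3-colorable: yes

0


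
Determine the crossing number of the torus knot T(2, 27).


For a torus knot T(p, q) with gcd(p,q)=1,
the crossing number is min(p*(q-1), q*(p-1)).
p*(q-1) = 2*26 = 52
q*(p-1) = 27*1 = 27
min(52, 27) = 27

27


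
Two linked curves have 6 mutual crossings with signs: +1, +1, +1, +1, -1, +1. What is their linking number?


Step 1: Count positive crossings: 5
Step 2: Count negative crossings: 1
Step 3: Sum of signs = 5 - 1 = 4
Step 4: Linking number = sum/2 = 4/2 = 2

2


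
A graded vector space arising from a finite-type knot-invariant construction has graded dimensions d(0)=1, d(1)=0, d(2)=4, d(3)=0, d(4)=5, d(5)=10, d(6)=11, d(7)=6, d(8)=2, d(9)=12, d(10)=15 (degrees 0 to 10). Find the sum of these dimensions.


Total dimension = d(0) + d(1) + ... + d(10)
= 1 + 0 + 4 + 0 + 5 + 10 + 11 + 6 + 2 + 12 + 15
= 66

66
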